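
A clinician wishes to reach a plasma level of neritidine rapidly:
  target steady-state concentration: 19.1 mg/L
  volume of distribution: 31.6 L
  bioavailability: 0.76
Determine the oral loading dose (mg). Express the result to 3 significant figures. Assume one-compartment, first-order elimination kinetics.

794 mg

LD = Css × Vd / F = 19.1 × 31.6 / 0.76 = 794.2 mg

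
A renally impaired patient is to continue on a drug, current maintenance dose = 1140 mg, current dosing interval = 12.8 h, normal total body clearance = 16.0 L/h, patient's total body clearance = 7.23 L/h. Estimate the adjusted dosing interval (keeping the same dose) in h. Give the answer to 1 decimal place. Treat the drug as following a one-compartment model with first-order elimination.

28.3 h

To keep the same average steady-state level, dosing rate must scale with clearance.
CL ratio = 7.23 / 16.0 = 0.4519
New interval (same dose) = 12.8 / 0.4519 = 28.32 h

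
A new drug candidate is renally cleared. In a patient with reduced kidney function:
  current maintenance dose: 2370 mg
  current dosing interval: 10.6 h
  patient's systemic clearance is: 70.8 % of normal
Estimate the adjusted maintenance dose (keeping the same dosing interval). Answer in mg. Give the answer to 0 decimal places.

1678 mg

To keep the same average steady-state level, dosing rate must scale with clearance.
CL ratio = 70.8 / 100 = 0.7080
New dose (same interval) = 2370 × 0.7080 = 1678 mg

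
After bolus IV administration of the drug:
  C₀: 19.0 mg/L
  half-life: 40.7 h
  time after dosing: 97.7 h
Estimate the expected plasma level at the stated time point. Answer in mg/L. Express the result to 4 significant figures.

3.599 mg/L

k = ln2 / t½ = 0.693147 / 40.7 = 0.01703 h⁻¹
C = C₀ · e^(−k·t) = 19.00 × e^(−0.01703 × 97.7)
  = 19.00 × 0.1894 = 3.599 mg/L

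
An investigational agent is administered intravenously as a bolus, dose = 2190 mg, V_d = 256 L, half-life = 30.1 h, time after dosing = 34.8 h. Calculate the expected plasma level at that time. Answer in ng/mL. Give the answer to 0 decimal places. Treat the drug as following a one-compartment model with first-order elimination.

C₀ = Dose / Vd = 2190 / 256 = 8.555 mg/L
k = ln2 / t½ = 0.693147 / 30.1 = 0.02303 h⁻¹
C = C₀ · e^(−k·t) = 8.555 × e^(−0.02303 × 34.8)
  = 8.555 × 0.4487 = 3.839 mg/L
Convert: 3.839 mg/L × 1000 = 3839 ng/mL

3839 ng/mL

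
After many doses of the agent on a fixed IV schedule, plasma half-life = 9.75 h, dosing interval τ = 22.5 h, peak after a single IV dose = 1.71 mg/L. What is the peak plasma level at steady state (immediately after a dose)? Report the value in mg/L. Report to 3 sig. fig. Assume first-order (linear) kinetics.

2.14 mg/L

k = ln2 / t½ = 0.693147 / 9.75 = 0.07109 h⁻¹
e^(−kτ) = e^(−0.07109 × 22.5) = 0.2020
Accumulation ratio R = 1 / (1 − e^(−kτ)) = 1 / (1 − 0.2020) = 1.253
Steady-state peak = C₀ × R = 1.71 × 1.253 = 2.143 mg/L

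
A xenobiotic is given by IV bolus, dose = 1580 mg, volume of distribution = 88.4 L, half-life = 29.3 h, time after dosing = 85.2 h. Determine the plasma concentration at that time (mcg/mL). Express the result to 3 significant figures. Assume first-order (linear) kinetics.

C₀ = Dose / Vd = 1580 / 88.4 = 17.87 mg/L
k = ln2 / t½ = 0.693147 / 29.3 = 0.02366 h⁻¹
C = C₀ · e^(−k·t) = 17.87 × e^(−0.02366 × 85.2)
  = 17.87 × 0.1332 = 2.380 mg/L
(2.380 mg/L = 2.380 mcg/mL)

2.38 mcg/mL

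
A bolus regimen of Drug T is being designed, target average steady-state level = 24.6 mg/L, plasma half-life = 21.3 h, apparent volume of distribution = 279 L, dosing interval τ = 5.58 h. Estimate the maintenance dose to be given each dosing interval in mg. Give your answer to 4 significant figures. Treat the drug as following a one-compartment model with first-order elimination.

1246 mg

k = ln2 / t½ = 0.693147 / 21.3 = 0.03254 h⁻¹
CL = k × Vd = 0.03254 × 279 = 9.079 L/h
At steady state, Dose/τ = Css × CL.
Dose = Css × CL × τ = 24.6 × 9.079 × 5.58 = 1246 mg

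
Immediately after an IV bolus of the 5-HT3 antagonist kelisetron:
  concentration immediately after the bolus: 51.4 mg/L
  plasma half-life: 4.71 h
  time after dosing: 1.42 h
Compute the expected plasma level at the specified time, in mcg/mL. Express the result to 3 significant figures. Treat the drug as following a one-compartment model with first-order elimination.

k = ln2 / t½ = 0.693147 / 4.71 = 0.1472 h⁻¹
C = C₀ · e^(−k·t) = 51.40 × e^(−0.1472 × 1.42)
  = 51.40 × 0.8114 = 41.71 mg/L
(41.71 mg/L = 41.71 mcg/mL)

41.7 mcg/mL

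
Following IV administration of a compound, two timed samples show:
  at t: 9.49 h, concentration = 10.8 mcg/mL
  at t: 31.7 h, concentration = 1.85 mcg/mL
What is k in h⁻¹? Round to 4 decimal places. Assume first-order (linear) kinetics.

0.0794 h⁻¹

k = ln(C₁/C₂) / (t₂ − t₁) = ln(10.8/1.85) / (31.7 − 9.49)
  = 1.764 / 22.21 = 0.07942 h⁻¹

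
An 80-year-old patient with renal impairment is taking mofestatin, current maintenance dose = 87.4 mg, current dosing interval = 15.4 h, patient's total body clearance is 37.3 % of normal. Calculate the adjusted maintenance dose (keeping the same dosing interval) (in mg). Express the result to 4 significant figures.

To keep the same average steady-state level, dosing rate must scale with clearance.
CL ratio = 37.3 / 100 = 0.3730
New dose (same interval) = 87.4 × 0.3730 = 32.60 mg

32.60 mg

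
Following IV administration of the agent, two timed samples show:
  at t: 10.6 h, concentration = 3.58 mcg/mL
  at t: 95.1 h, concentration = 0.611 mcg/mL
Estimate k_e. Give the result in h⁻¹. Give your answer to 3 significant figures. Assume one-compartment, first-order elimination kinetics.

0.0209 h⁻¹

k = ln(C₁/C₂) / (t₂ − t₁) = ln(3.58/0.611) / (95.1 − 10.6)
  = 1.768 / 84.50 = 0.02092 h⁻¹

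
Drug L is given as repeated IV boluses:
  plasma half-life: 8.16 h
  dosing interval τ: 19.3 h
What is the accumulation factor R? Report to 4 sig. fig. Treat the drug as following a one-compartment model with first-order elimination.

1.241

k = ln2 / t½ = 0.693147 / 8.16 = 0.08494 h⁻¹
e^(−kτ) = e^(−0.08494 × 19.3) = 0.1941
Accumulation ratio R = 1 / (1 − e^(−kτ)) = 1 / (1 − 0.1941) = 1.241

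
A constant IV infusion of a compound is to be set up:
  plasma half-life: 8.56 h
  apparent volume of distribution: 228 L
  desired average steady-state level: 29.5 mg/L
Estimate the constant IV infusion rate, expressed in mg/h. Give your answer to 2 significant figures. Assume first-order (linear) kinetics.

540 mg/h

k = ln2 / t½ = 0.693147 / 8.56 = 0.08098 h⁻¹
CL = k × Vd = 0.08098 × 228 = 18.46 L/h
At steady state, infusion rate R₀ = Css × CL = 29.5 × 18.46 = 544.6 mg/h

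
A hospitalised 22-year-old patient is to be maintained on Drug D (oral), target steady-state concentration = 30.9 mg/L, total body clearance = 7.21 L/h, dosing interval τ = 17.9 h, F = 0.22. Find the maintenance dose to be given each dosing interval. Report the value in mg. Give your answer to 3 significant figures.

At steady state, F × (Dose/τ) = Css × CL.
Dose = Css × CL × τ / F = 30.9 × 7.210 × 17.9 / 0.22 = 18130 mg

18100 mg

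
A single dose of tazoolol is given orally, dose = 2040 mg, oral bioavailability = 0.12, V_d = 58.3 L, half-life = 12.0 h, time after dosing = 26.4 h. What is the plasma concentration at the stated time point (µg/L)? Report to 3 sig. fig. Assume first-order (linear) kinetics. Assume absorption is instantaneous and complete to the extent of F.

Amount reaching circulation = F × Dose = 0.12 × 2040 = 244.8 mg
C₀ = F·Dose / Vd = 244.8 / 58.3 = 4.199 mg/L
k = ln2 / t½ = 0.693147 / 12.0 = 0.05776 h⁻¹
C = C₀ · e^(−k·t) = 4.199 × e^(−0.05776 × 26.4)
  = 4.199 × 0.2177 = 0.9141 mg/L
Convert: 0.9141 mg/L × 1000 = 914.1 µg/L

914 µg/L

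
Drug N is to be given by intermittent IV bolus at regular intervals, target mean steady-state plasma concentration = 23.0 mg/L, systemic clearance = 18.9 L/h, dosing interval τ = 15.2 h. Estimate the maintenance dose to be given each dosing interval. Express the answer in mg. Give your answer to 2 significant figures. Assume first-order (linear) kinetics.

6600 mg

At steady state, Dose/τ = Css × CL.
Dose = Css × CL × τ = 23.0 × 18.90 × 15.2 = 6607 mg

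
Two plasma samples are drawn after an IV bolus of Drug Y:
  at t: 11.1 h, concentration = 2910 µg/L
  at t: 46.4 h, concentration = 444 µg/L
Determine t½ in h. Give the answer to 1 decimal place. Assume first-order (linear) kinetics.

13.0 h

k = ln(C₁/C₂) / (t₂ − t₁) = ln(2910/444) / (46.4 − 11.1)
  = 1.880 / 35.30 = 0.05326 h⁻¹
t½ = ln2 / k = 0.693147 / 0.05326 = 13.01 h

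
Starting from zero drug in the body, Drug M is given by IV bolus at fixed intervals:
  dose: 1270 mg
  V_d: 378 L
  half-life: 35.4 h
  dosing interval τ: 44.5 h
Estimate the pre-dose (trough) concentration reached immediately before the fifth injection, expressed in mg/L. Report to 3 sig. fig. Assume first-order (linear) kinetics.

C₀ per dose = Dose / Vd = 1270 / 378 = 3.360 mg/L
k = ln2 / t½ = 0.693147 / 35.4 = 0.01958 h⁻¹
Fraction remaining after one interval: r = e^(−kτ) = e^(−0.01958 × 44.5) = 0.4184
Before dose 5, 4 doses have been given (aged 1τ, 2τ, 3τ, 4τ).
C_trough = C₀ × (r + r² + … + r^4) = C₀ × r(1−r^4)/(1−r)
        = 3.360 × 0.4184 × (1 − 0.03065) / (1 − 0.4184) = 2.343 mg/L

2.34 mg/L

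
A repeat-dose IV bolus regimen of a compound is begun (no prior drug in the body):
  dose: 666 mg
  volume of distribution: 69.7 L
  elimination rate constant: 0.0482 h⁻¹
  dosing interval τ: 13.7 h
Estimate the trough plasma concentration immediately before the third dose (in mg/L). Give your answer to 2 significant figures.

7.5 mg/L

C₀ per dose = Dose / Vd = 666 / 69.7 = 9.555 mg/L
Fraction remaining after one interval: r = e^(−kτ) = e^(−0.04820 × 13.7) = 0.5167
Before dose 3, 2 doses have been given (aged 1τ, 2τ).
C_trough = C₀ × (r + r²) = 9.555 × (0.5167 + 0.2670) = 7.488 mg/L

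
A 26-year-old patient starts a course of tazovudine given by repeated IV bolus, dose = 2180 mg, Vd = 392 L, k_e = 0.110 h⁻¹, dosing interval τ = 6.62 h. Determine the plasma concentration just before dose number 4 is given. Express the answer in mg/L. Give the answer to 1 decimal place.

4.6 mg/L

C₀ per dose = Dose / Vd = 2180 / 392 = 5.561 mg/L
Fraction remaining after one interval: r = e^(−kτ) = e^(−0.1100 × 6.62) = 0.4828
Before dose 4, 3 doses have been given (aged 1τ, 2τ, 3τ).
C_trough = C₀ × (r + r² + … + r^3) = C₀ × r(1−r^3)/(1−r)
        = 5.561 × 0.4828 × (1 − 0.1125) / (1 − 0.4828) = 4.607 mg/L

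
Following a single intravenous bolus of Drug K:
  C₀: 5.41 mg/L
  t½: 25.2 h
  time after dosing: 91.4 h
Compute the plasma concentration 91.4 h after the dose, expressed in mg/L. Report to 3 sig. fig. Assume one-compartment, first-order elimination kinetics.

0.438 mg/L

k = ln2 / t½ = 0.693147 / 25.2 = 0.02751 h⁻¹
C = C₀ · e^(−k·t) = 5.410 × e^(−0.02751 × 91.4)
  = 5.410 × 0.08091 = 0.4377 mg/L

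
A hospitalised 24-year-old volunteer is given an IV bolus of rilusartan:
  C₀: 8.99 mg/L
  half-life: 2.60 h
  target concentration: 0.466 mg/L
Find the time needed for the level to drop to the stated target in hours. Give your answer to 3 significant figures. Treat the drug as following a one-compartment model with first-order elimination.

11.1 h

k = ln2 / t½ = 0.693147 / 2.60 = 0.2666 h⁻¹
t = ln(C₀ / C) / k = ln(8.990 / 0.466) / 0.2666
  = ln(19.29) / 0.2666 = 2.960 / 0.2666 = 11.10 h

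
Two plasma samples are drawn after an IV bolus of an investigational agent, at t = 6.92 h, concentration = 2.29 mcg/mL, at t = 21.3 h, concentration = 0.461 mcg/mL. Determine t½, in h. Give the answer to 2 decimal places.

6.22 h

k = ln(C₁/C₂) / (t₂ − t₁) = ln(2.29/0.461) / (21.3 − 6.92)
  = 1.603 / 14.38 = 0.1115 h⁻¹
t½ = ln2 / k = 0.693147 / 0.1115 = 6.217 h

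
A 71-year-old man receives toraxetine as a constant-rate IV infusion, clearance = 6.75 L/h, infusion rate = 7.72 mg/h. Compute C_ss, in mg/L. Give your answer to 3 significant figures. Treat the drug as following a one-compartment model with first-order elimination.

1.14 mg/L

At steady state Css = R₀ / CL = 7.72 / 6.750 = 1.144 mg/L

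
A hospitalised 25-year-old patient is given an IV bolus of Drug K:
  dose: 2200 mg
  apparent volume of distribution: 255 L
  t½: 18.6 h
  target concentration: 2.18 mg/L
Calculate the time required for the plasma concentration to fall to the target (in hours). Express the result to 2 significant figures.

37 h

C₀ = Dose / Vd = 2200 / 255 = 8.627 mg/L
k = ln2 / t½ = 0.693147 / 18.6 = 0.03727 h⁻¹
t = ln(C₀ / C) / k = ln(8.627 / 2.18) / 0.03727
  = ln(3.957) / 0.03727 = 1.375 / 0.03727 = 36.89 h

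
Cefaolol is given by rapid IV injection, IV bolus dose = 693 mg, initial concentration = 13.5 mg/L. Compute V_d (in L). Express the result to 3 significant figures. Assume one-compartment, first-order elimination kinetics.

Vd = Dose / C₀ = 693.0 / 13.5 = 51.33 L

51.3 L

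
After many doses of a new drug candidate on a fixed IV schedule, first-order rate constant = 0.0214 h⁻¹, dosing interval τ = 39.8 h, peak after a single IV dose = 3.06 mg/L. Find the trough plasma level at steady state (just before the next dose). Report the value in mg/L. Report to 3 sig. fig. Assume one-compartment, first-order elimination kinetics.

e^(−kτ) = e^(−0.02140 × 39.8) = 0.4267
Accumulation ratio R = 1 / (1 − e^(−kτ)) = 1 / (1 − 0.4267) = 1.744
Steady-state trough = C₀ × R × e^(−kτ) = 3.06 × 1.744 × 0.4267 = 2.277 mg/L

2.28 mg/L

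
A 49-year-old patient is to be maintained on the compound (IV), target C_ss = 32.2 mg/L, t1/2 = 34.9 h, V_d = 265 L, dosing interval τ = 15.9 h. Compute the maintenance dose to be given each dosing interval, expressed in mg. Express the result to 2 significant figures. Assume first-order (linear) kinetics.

2700 mg

k = ln2 / t½ = 0.693147 / 34.9 = 0.01986 h⁻¹
CL = k × Vd = 0.01986 × 265 = 5.263 L/h
At steady state, Dose/τ = Css × CL.
Dose = Css × CL × τ = 32.2 × 5.263 × 15.9 = 2695 mg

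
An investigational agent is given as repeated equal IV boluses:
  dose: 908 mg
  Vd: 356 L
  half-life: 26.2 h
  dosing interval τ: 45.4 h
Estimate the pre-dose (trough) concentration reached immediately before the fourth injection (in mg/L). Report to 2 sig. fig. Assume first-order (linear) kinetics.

1.1 mg/L

C₀ per dose = Dose / Vd = 908 / 356 = 2.551 mg/L
k = ln2 / t½ = 0.693147 / 26.2 = 0.02646 h⁻¹
Fraction remaining after one interval: r = e^(−kτ) = e^(−0.02646 × 45.4) = 0.3008
Before dose 4, 3 doses have been given (aged 1τ, 2τ, 3τ).
C_trough = C₀ × (r + r² + … + r^3) = C₀ × r(1−r^3)/(1−r)
        = 2.551 × 0.3008 × (1 − 0.02722) / (1 − 0.3008) = 1.068 mg/L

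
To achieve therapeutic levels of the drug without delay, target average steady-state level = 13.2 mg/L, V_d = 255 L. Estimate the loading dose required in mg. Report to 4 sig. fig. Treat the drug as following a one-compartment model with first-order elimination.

LD = Css × Vd = 13.2 × 255 = 3366 mg

3366 mg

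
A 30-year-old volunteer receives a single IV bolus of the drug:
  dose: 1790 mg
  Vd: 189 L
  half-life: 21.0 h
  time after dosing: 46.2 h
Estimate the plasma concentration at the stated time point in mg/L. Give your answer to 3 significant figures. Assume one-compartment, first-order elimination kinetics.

2.06 mg/L

C₀ = Dose / Vd = 1790 / 189 = 9.471 mg/L
k = ln2 / t½ = 0.693147 / 21.0 = 0.03301 h⁻¹
C = C₀ · e^(−k·t) = 9.471 × e^(−0.03301 × 46.2)
  = 9.471 × 0.2176 = 2.061 mg/L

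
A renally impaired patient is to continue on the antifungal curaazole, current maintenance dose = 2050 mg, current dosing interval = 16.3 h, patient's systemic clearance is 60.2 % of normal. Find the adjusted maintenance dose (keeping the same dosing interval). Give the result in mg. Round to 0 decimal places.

1234 mg

To keep the same average steady-state level, dosing rate must scale with clearance.
CL ratio = 60.2 / 100 = 0.6020
New dose (same interval) = 2050 × 0.6020 = 1234 mg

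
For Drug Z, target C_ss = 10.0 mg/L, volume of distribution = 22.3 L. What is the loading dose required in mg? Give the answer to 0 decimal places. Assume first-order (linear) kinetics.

LD = Css × Vd = 10.0 × 22.3 = 223.0 mg

223 mg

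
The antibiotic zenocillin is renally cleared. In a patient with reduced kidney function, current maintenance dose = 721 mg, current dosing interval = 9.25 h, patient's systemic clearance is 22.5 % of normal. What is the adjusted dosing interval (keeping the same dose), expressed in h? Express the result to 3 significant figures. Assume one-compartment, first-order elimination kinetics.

To keep the same average steady-state level, dosing rate must scale with clearance.
CL ratio = 22.5 / 100 = 0.2250
New interval (same dose) = 9.25 / 0.2250 = 41.11 h

41.1 h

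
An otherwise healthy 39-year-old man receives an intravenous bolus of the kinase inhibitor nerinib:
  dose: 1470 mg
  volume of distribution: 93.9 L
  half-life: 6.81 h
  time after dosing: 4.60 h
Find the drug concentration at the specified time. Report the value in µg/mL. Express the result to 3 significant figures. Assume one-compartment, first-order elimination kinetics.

C₀ = Dose / Vd = 1470 / 93.9 = 15.65 mg/L
k = ln2 / t½ = 0.693147 / 6.81 = 0.1018 h⁻¹
C = C₀ · e^(−k·t) = 15.65 × e^(−0.1018 × 4.60)
  = 15.65 × 0.6261 = 9.798 mg/L
(9.798 mg/L = 9.798 µg/mL)

9.80 µg/mL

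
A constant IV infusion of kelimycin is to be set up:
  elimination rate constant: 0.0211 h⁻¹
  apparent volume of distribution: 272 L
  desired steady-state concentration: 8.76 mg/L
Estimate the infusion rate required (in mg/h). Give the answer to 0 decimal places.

CL = k × Vd = 0.02110 × 272 = 5.739 L/h
At steady state, infusion rate R₀ = Css × CL = 8.76 × 5.739 = 50.27 mg/h

50 mg/h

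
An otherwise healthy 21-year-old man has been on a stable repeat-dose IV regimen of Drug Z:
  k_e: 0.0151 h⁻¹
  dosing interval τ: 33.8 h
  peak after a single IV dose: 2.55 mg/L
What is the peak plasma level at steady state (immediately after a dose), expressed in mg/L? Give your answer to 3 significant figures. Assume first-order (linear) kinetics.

6.38 mg/L

e^(−kτ) = e^(−0.01510 × 33.8) = 0.6003
Accumulation ratio R = 1 / (1 − e^(−kτ)) = 1 / (1 − 0.6003) = 2.502
Steady-state peak = C₀ × R = 2.55 × 2.502 = 6.380 mg/L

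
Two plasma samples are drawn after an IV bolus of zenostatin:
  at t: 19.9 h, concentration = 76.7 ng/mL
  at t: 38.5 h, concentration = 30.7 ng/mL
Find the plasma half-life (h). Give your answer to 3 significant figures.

14.1 h

k = ln(C₁/C₂) / (t₂ − t₁) = ln(76.7/30.7) / (38.5 − 19.9)
  = 0.9156 / 18.60 = 0.04923 h⁻¹
t½ = ln2 / k = 0.693147 / 0.04923 = 14.08 h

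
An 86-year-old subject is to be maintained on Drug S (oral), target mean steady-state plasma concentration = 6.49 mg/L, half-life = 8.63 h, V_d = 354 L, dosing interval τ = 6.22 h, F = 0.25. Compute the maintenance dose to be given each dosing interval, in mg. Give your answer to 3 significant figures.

4590 mg

k = ln2 / t½ = 0.693147 / 8.63 = 0.08032 h⁻¹
CL = k × Vd = 0.08032 × 354 = 28.43 L/h
At steady state, F × (Dose/τ) = Css × CL.
Dose = Css × CL × τ / F = 6.49 × 28.43 × 6.22 / 0.25 = 4591 mg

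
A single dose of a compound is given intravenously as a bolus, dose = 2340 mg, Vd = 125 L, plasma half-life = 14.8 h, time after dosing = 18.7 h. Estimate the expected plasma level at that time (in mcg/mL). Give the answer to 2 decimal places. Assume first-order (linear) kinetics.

7.80 mcg/mL

C₀ = Dose / Vd = 2340 / 125 = 18.72 mg/L
k = ln2 / t½ = 0.693147 / 14.8 = 0.04683 h⁻¹
C = C₀ · e^(−k·t) = 18.72 × e^(−0.04683 × 18.7)
  = 18.72 × 0.4166 = 7.799 mg/L
(7.799 mg/L = 7.799 mcg/mL)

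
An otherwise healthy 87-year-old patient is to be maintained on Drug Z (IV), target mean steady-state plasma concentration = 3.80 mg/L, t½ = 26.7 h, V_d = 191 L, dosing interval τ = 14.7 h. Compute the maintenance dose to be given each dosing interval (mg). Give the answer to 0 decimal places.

277 mg

k = ln2 / t½ = 0.693147 / 26.7 = 0.02596 h⁻¹
CL = k × Vd = 0.02596 × 191 = 4.958 L/h
At steady state, Dose/τ = Css × CL.
Dose = Css × CL × τ = 3.80 × 4.958 × 14.7 = 277.0 mg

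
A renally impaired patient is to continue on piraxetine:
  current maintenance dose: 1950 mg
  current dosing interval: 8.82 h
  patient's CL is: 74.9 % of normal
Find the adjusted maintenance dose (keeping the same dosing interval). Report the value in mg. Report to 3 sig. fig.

To keep the same average steady-state level, dosing rate must scale with clearance.
CL ratio = 74.9 / 100 = 0.7490
New dose (same interval) = 1950 × 0.7490 = 1461 mg

1460 mg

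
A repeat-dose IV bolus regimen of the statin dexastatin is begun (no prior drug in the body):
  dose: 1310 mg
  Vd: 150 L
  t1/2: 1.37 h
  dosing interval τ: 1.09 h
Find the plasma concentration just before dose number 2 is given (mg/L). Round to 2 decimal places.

C₀ per dose = Dose / Vd = 1310 / 150 = 8.733 mg/L
k = ln2 / t½ = 0.693147 / 1.37 = 0.5059 h⁻¹
Fraction remaining after one interval: r = e^(−kτ) = e^(−0.5059 × 1.09) = 0.5761
Before dose 2, 1 dose has been given (aged 1τ).
C_trough = C₀ × r = 8.733 × 0.5761 = 5.031 mg/L

5.03 mg/L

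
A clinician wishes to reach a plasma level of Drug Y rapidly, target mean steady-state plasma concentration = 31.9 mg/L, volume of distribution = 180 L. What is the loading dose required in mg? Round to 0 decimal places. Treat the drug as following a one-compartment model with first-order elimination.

5742 mg

LD = Css × Vd = 31.9 × 180 = 5742 mg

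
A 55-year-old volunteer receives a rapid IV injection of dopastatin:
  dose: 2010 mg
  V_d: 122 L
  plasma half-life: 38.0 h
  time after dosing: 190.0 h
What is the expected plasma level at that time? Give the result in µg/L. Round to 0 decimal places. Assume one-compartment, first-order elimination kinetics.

515 µg/L

C₀ = Dose / Vd = 2010 / 122 = 16.48 mg/L
k = ln2 / t½ = 0.693147 / 38.0 = 0.01824 h⁻¹
t / t½ = 190.0 / 38.0 = 5 half-lives
C = C₀ × (1/2)^5 = 16.48 × 0.03125 = 0.5150 mg/L
Convert: 0.5150 mg/L × 1000 = 515.0 µg/L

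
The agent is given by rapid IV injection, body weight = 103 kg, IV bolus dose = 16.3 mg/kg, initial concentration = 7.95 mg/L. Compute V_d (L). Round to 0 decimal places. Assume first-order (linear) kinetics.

211 L

Dose = 16.3 × 103 = 1679 mg
Vd = Dose / C₀ = 1679 / 7.95 = 211.2 L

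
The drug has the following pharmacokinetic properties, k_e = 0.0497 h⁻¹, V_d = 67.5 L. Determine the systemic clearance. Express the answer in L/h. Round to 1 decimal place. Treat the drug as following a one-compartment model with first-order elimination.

3.4 L/h

CL = k × Vd = 0.0497 × 67.5 = 3.355 L/h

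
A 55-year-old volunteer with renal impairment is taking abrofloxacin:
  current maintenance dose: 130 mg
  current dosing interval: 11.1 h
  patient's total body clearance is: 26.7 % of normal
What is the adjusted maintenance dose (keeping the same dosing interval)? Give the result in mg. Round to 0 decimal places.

To keep the same average steady-state level, dosing rate must scale with clearance.
CL ratio = 26.7 / 100 = 0.2670
New dose (same interval) = 130 × 0.2670 = 34.71 mg

35 mg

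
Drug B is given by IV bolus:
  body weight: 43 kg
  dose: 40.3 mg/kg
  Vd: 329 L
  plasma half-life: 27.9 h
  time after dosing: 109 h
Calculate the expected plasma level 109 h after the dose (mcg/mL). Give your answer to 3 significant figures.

Total dose = 40.3 × 43 = 1733 mg
C₀ = Dose / Vd = 1733 / 329 = 5.267 mg/L
k = ln2 / t½ = 0.693147 / 27.9 = 0.02484 h⁻¹
C = C₀ · e^(−k·t) = 5.267 × e^(−0.02484 × 109)
  = 5.267 × 0.06670 = 0.3513 mg/L
(0.3513 mg/L = 0.3513 mcg/mL)

0.351 mcg/mL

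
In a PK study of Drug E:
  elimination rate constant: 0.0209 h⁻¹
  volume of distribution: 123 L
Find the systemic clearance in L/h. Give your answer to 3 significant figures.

CL = k × Vd = 0.0209 × 123 = 2.571 L/h

2.57 L/h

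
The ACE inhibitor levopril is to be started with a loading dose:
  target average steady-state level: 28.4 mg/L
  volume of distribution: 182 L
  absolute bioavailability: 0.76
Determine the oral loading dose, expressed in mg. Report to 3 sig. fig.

6800 mg

LD = Css × Vd / F = 28.4 × 182 / 0.76 = 6801 mg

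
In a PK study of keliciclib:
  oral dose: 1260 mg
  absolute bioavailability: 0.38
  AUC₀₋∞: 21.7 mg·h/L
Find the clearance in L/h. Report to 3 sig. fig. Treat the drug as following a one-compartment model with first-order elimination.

22.1 L/h

CL = F·Dose / AUC = 0.38 × 1260 / 21.7 = 22.06 L/h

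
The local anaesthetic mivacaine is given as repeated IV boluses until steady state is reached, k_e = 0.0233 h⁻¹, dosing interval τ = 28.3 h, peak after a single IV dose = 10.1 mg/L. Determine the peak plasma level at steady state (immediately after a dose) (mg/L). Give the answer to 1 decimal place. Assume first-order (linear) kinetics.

20.9 mg/L

e^(−kτ) = e^(−0.02330 × 28.3) = 0.5172
Accumulation ratio R = 1 / (1 − e^(−kτ)) = 1 / (1 − 0.5172) = 2.071
Steady-state peak = C₀ × R = 10.1 × 2.071 = 20.92 mg/L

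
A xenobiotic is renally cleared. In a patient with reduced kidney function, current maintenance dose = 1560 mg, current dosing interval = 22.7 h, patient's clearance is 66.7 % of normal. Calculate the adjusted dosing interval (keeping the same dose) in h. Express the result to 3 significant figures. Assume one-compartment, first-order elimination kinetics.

To keep the same average steady-state level, dosing rate must scale with clearance.
CL ratio = 66.7 / 100 = 0.6670
New interval (same dose) = 22.7 / 0.6670 = 34.03 h

34.0 h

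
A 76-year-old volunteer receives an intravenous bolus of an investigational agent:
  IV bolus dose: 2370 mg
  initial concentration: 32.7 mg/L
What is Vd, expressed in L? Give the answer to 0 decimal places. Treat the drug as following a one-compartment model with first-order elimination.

72 L

Vd = Dose / C₀ = 2370 / 32.7 = 72.48 L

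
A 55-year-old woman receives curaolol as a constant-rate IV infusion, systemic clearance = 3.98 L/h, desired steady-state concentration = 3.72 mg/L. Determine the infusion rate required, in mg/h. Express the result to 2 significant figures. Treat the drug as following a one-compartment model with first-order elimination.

At steady state, infusion rate R₀ = Css × CL = 3.72 × 3.980 = 14.81 mg/h

15 mg/h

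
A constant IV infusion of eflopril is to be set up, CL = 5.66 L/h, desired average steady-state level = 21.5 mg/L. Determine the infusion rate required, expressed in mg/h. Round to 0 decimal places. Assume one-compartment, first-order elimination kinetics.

At steady state, infusion rate R₀ = Css × CL = 21.5 × 5.660 = 121.7 mg/h

122 mg/h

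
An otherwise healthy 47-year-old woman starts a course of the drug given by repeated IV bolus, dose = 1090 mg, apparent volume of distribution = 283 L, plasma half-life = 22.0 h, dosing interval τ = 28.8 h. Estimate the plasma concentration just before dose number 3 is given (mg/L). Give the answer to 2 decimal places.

2.18 mg/L

C₀ per dose = Dose / Vd = 1090 / 283 = 3.852 mg/L
k = ln2 / t½ = 0.693147 / 22.0 = 0.03151 h⁻¹
Fraction remaining after one interval: r = e^(−kτ) = e^(−0.03151 × 28.8) = 0.4035
Before dose 3, 2 doses have been given (aged 1τ, 2τ).
C_trough = C₀ × (r + r²) = 3.852 × (0.4035 + 0.1628) = 2.181 mg/L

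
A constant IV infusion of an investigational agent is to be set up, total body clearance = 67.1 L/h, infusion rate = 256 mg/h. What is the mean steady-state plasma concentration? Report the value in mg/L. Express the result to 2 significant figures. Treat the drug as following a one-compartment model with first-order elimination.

At steady state Css = R₀ / CL = 256 / 67.10 = 3.815 mg/L

3.8 mg/L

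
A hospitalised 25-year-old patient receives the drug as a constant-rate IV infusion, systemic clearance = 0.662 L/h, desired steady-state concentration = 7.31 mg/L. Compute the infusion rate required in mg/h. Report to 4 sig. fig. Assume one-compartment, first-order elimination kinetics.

4.839 mg/h

At steady state, infusion rate R₀ = Css × CL = 7.31 × 0.6620 = 4.839 mg/h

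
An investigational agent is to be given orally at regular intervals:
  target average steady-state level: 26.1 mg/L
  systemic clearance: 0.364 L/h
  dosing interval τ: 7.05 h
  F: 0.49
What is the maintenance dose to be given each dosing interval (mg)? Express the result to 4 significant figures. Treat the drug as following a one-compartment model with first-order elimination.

At steady state, F × (Dose/τ) = Css × CL.
Dose = Css × CL × τ / F = 26.1 × 0.3640 × 7.05 / 0.49 = 136.7 mg

136.7 mg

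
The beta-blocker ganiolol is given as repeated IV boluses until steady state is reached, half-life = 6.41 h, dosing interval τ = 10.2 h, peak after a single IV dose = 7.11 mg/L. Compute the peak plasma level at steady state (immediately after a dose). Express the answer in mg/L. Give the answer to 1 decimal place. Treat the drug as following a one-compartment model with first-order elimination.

k = ln2 / t½ = 0.693147 / 6.41 = 0.1081 h⁻¹
e^(−kτ) = e^(−0.1081 × 10.2) = 0.3320
Accumulation ratio R = 1 / (1 − e^(−kτ)) = 1 / (1 − 0.3320) = 1.497
Steady-state peak = C₀ × R = 7.11 × 1.497 = 10.64 mg/L

10.6 mg/L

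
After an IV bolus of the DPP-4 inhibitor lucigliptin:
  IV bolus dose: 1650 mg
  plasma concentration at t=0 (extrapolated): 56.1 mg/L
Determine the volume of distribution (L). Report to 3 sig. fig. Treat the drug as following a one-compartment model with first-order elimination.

29.4 L

Vd = Dose / C₀ = 1650 / 56.1 = 29.41 L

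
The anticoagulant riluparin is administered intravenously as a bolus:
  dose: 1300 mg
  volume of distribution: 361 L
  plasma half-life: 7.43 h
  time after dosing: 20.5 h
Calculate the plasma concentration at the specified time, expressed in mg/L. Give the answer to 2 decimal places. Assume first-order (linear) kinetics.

0.53 mg/L

C₀ = Dose / Vd = 1300 / 361 = 3.601 mg/L
k = ln2 / t½ = 0.693147 / 7.43 = 0.09329 h⁻¹
C = C₀ · e^(−k·t) = 3.601 × e^(−0.09329 × 20.5)
  = 3.601 × 0.1477 = 0.5319 mg/L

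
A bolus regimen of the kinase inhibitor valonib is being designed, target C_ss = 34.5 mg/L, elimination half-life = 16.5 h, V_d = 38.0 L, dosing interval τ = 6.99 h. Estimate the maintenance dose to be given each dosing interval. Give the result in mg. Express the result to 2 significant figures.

380 mg

k = ln2 / t½ = 0.693147 / 16.5 = 0.04201 h⁻¹
CL = k × Vd = 0.04201 × 38.0 = 1.596 L/h
At steady state, Dose/τ = Css × CL.
Dose = Css × CL × τ = 34.5 × 1.596 × 6.99 = 384.9 mg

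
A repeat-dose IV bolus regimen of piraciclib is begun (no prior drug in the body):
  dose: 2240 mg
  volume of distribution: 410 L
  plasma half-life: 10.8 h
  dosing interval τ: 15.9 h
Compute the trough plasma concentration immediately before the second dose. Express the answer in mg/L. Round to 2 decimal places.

1.97 mg/L

C₀ per dose = Dose / Vd = 2240 / 410 = 5.463 mg/L
k = ln2 / t½ = 0.693147 / 10.8 = 0.06418 h⁻¹
Fraction remaining after one interval: r = e^(−kτ) = e^(−0.06418 × 15.9) = 0.3604
Before dose 2, 1 dose has been given (aged 1τ).
C_trough = C₀ × r = 5.463 × 0.3604 = 1.969 mg/L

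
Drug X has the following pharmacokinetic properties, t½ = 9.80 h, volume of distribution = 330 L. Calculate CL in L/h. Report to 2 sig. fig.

k = ln2 / t½ = 0.693147 / 9.80 = 0.07073 h⁻¹
CL = k × Vd = 0.07073 × 330 = 23.34 L/h

23 L/h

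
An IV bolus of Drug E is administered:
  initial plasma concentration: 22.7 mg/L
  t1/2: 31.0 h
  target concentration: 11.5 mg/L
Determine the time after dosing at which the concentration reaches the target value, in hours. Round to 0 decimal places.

k = ln2 / t½ = 0.693147 / 31.0 = 0.02236 h⁻¹
t = ln(C₀ / C) / k = ln(22.70 / 11.5) / 0.02236
  = ln(1.974) / 0.02236 = 0.6801 / 0.02236 = 30.42 h

30 h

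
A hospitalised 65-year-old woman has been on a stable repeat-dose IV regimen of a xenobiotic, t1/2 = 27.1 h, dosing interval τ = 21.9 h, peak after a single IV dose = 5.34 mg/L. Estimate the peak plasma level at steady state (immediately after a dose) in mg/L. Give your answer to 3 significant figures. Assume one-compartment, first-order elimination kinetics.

12.5 mg/L

k = ln2 / t½ = 0.693147 / 27.1 = 0.02558 h⁻¹
e^(−kτ) = e^(−0.02558 × 21.9) = 0.5711
Accumulation ratio R = 1 / (1 − e^(−kτ)) = 1 / (1 − 0.5711) = 2.332
Steady-state peak = C₀ × R = 5.34 × 2.332 = 12.45 mg/L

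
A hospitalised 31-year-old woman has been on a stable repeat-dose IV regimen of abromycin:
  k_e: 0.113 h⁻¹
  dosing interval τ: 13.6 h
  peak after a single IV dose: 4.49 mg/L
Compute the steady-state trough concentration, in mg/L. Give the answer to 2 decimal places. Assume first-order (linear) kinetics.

1.23 mg/L

e^(−kτ) = e^(−0.1130 × 13.6) = 0.2151
Accumulation ratio R = 1 / (1 − e^(−kτ)) = 1 / (1 − 0.2151) = 1.274
Steady-state trough = C₀ × R × e^(−kτ) = 4.49 × 1.274 × 0.2151 = 1.230 mg/L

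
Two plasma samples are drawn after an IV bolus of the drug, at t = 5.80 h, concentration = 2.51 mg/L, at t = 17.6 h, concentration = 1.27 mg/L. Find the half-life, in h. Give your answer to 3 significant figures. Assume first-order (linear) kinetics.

12.0 h

k = ln(C₁/C₂) / (t₂ − t₁) = ln(2.51/1.27) / (17.6 − 5.80)
  = 0.6813 / 11.80 = 0.05774 h⁻¹
t½ = ln2 / k = 0.693147 / 0.05774 = 12.00 h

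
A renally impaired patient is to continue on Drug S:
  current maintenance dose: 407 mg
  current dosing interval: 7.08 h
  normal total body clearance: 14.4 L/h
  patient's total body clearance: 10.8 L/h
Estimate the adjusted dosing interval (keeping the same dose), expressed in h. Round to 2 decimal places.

To keep the same average steady-state level, dosing rate must scale with clearance.
CL ratio = 10.8 / 14.4 = 0.7500
New interval (same dose) = 7.08 / 0.7500 = 9.440 h

9.44 h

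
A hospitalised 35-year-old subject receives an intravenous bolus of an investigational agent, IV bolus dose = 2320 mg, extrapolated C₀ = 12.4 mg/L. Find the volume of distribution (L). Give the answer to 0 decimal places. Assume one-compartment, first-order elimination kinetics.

187 L

Vd = Dose / C₀ = 2320 / 12.4 = 187.1 L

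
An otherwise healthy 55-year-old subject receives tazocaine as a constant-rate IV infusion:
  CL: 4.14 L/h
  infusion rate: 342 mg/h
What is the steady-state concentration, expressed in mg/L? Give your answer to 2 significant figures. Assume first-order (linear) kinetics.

83 mg/L

At steady state Css = R₀ / CL = 342 / 4.140 = 82.61 mg/L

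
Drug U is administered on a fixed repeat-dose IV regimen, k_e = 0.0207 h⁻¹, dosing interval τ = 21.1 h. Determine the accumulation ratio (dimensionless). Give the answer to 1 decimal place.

e^(−kτ) = e^(−0.02070 × 21.1) = 0.6461
Accumulation ratio R = 1 / (1 − e^(−kτ)) = 1 / (1 − 0.6461) = 2.826

2.8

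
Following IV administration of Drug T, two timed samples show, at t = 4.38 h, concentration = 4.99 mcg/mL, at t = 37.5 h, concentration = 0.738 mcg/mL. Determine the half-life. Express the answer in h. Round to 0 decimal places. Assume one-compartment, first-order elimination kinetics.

k = ln(C₁/C₂) / (t₂ − t₁) = ln(4.99/0.738) / (37.5 − 4.38)
  = 1.911 / 33.12 = 0.05770 h⁻¹
t½ = ln2 / k = 0.693147 / 0.05770 = 12.01 h

12 h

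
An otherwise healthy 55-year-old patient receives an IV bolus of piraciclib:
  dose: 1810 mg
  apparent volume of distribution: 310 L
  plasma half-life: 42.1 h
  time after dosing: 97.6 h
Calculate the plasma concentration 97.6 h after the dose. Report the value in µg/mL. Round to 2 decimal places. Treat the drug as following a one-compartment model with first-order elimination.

1.17 µg/mL

C₀ = Dose / Vd = 1810 / 310 = 5.839 mg/L
k = ln2 / t½ = 0.693147 / 42.1 = 0.01646 h⁻¹
C = C₀ · e^(−k·t) = 5.839 × e^(−0.01646 × 97.6)
  = 5.839 × 0.2006 = 1.171 mg/L
(1.171 mg/L = 1.171 µg/mL)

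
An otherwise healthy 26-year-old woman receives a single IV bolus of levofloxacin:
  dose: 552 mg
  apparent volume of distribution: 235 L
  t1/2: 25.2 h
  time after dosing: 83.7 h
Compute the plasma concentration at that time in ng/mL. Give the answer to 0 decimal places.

C₀ = Dose / Vd = 552.0 / 235 = 2.349 mg/L
k = ln2 / t½ = 0.693147 / 25.2 = 0.02751 h⁻¹
C = C₀ · e^(−k·t) = 2.349 × e^(−0.02751 × 83.7)
  = 2.349 × 0.1000 = 0.2349 mg/L
Convert: 0.2349 mg/L × 1000 = 234.9 ng/mL

235 ng/mL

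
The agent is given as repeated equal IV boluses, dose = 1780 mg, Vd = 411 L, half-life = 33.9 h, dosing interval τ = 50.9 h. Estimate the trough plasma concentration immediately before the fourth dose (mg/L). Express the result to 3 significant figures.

2.26 mg/L

C₀ per dose = Dose / Vd = 1780 / 411 = 4.331 mg/L
k = ln2 / t½ = 0.693147 / 33.9 = 0.02045 h⁻¹
Fraction remaining after one interval: r = e^(−kτ) = e^(−0.02045 × 50.9) = 0.3531
Before dose 4, 3 doses have been given (aged 1τ, 2τ, 3τ).
C_trough = C₀ × (r + r² + … + r^3) = C₀ × r(1−r^3)/(1−r)
        = 4.331 × 0.3531 × (1 − 0.04402) / (1 − 0.3531) = 2.260 mg/L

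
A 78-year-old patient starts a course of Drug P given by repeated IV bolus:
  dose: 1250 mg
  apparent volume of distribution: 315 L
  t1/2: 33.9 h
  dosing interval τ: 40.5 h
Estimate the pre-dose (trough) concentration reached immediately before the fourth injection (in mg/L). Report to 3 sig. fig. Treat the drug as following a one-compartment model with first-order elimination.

2.82 mg/L

C₀ per dose = Dose / Vd = 1250 / 315 = 3.968 mg/L
k = ln2 / t½ = 0.693147 / 33.9 = 0.02045 h⁻¹
Fraction remaining after one interval: r = e^(−kτ) = e^(−0.02045 × 40.5) = 0.4368
Before dose 4, 3 doses have been given (aged 1τ, 2τ, 3τ).
C_trough = C₀ × (r + r² + … + r^3) = C₀ × r(1−r^3)/(1−r)
        = 3.968 × 0.4368 × (1 − 0.08334) / (1 − 0.4368) = 2.821 mg/L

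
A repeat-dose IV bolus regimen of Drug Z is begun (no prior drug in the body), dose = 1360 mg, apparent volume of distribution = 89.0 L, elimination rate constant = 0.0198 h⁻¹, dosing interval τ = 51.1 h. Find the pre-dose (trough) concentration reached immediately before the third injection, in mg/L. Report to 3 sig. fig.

C₀ per dose = Dose / Vd = 1360 / 89.0 = 15.28 mg/L
Fraction remaining after one interval: r = e^(−kτ) = e^(−0.01980 × 51.1) = 0.3636
Before dose 3, 2 doses have been given (aged 1τ, 2τ).
C_trough = C₀ × (r + r²) = 15.28 × (0.3636 + 0.1322) = 7.576 mg/L

7.58 mg/L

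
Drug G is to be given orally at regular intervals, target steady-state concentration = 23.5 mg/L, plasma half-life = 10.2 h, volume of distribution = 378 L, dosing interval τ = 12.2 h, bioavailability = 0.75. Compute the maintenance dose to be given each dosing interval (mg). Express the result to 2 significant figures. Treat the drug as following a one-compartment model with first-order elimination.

k = ln2 / t½ = 0.693147 / 10.2 = 0.06796 h⁻¹
CL = k × Vd = 0.06796 × 378 = 25.69 L/h
At steady state, F × (Dose/τ) = Css × CL.
Dose = Css × CL × τ / F = 23.5 × 25.69 × 12.2 / 0.75 = 9820 mg

9800 mg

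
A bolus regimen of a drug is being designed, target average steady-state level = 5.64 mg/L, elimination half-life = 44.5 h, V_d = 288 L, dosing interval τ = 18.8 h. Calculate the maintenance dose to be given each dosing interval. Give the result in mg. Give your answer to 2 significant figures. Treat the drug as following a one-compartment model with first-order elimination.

k = ln2 / t½ = 0.693147 / 44.5 = 0.01558 h⁻¹
CL = k × Vd = 0.01558 × 288 = 4.487 L/h
At steady state, Dose/τ = Css × CL.
Dose = Css × CL × τ = 5.64 × 4.487 × 18.8 = 475.8 mg

480 mg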